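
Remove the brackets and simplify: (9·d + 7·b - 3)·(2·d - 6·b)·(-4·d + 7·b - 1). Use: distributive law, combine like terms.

-72·d³ + 286·b·d² + 6·d² - 112·b²·d - 74·b·d - 294·b³ + 168·b² + 6·d - 18·b

(9·d + 7·b - 3)·(2·d - 6·b)·(-4·d + 7·b - 1)
= (18·d² - 54·b·d + 14·b·d - 42·b² - 6·d + 18·b)·(-4·d + 7·b - 1)    [distributive law]
= (18·d² - 40·b·d - 42·b² - 6·d + 18·b)·(-4·d + 7·b - 1)    [combine like terms]
= -72·d³ + 126·b·d² - 18·d² + 160·b·d² - 280·b²·d + 40·b·d + 168·b²·d - 294·b³ + 42·b² + 24·d² - 42·b·d + 6·d - 72·b·d + 126·b² - 18·b    [distributive law]
= -72·d³ + 286·b·d² + 6·d² - 112·b²·d - 74·b·d - 294·b³ + 168·b² + 6·d - 18·b    [combine like terms]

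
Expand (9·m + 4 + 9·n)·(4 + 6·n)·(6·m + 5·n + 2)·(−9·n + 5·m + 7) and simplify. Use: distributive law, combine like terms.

3564·m^2·n + 1080·m^3 + 2352·m^2 + 366·m·n^2 + 4024·m·n + 1336·m + 54·m^2·n^2 + 1620·m^3·n − 3996·m·n^3 + 1056·n^2 + 1112·n + 224 − 1782·n^3 − 2430·n^4

(9·m + 4 + 9·n)·(4 + 6·n)·(6·m + 5·n + 2)·(−9·n + 5·m + 7)
= (36·m + 54·m·n + 16 + 24·n + 36·n + 54·n^2)·(6·m + 5·n + 2)·(−9·n + 5·m + 7)    [distributive law]
= (36·m + 54·m·n + 16 + 60·n + 54·n^2)·(6·m + 5·n + 2)·(−9·n + 5·m + 7)    [combine like terms]
= (216·m^2 + 180·m·n + 72·m + 324·m^2·n + 270·m·n^2 + 108·m·n + 96·m + 80·n + 32 + 360·m·n + 300·n^2 + 120·n + 324·m·n^2 + 270·n^3 + 108·n^2)·(−9·n + 5·m + 7)    [distributive law]
= (216·m^2 + 648·m·n + 168·m + 324·m^2·n + 594·m·n^2 + 200·n + 32 + 408·n^2 + 270·n^3)·(−9·n + 5·m + 7)    [combine like terms]
= −1944·m^2·n + 1080·m^3 + 1512·m^2 − 5832·m·n^2 + 3240·m^2·n + 4536·m·n − 1512·m·n + 840·m^2 + 1176·m − 2916·m^2·n^2 + 1620·m^3·n + 2268·m^2·n − 5346·m·n^3 + 2970·m^2·n^2 + 4158·m·n^2 − 1800·n^2 + 1000·m·n + 1400·n − 288·n + 160·m + 224 − 3672·n^3 + 2040·m·n^2 + 2856·n^2 − 2430·n^4 + 1350·m·n^3 + 1890·n^3    [distributive law]
= 3564·m^2·n + 1080·m^3 + 2352·m^2 + 366·m·n^2 + 4024·m·n + 1336·m + 54·m^2·n^2 + 1620·m^3·n − 3996·m·n^3 + 1056·n^2 + 1112·n + 224 − 1782·n^3 − 2430·n^4    [combine like terms]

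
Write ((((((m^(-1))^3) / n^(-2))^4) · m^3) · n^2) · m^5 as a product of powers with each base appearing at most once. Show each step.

((((((m^(-1))^3) / n^(-2))^4) · m^3) · n^2) · m^5
= ((((((m^(-1))^3)^4) / ((n^(-2))^4)) · m^3) · n^2) · m^5    [power of a quotient]
= (((((m^(-1))^12) / ((n^(-2))^4)) · m^3) · n^2) · m^5    [power of a power]
= (((m^(-12) / ((n^(-2))^4)) · m^3) · n^2) · m^5    [power of a power]
= (((m^(-12) / n^(-8)) · m^3) · n^2) · m^5    [power of a power]
= m^(-4)n^10    [quotient of powers; product of powers]

m^(-4)n^10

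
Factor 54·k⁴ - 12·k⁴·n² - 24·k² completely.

6·k²(9·k² - 2·k²·n² - 4)

54·k⁴ - 12·k⁴·n² - 24·k²
= 6(9·k⁴ - 2·k⁴·n² - 4·k²)    [factor out 6]
= 6·k²(9·k² - 2·k²·n² - 4)    [factor out k²]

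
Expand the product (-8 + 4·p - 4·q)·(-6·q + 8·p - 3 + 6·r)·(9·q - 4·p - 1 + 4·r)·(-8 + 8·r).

-4128·q^2 + 5088·q^2·r + 6944·p·q - 7648·p·q·r - 1248·q + 2592·q·r - 576·q·r^2 - 2176·p^2 + 1920·p^2·r + 160·p + 928·p·r - 1856·p·r^2 + 192 - 1344·r + 2688·r^2 - 1536·r^3 + 4800·p·q^2 - 4800·p·q^2·r - 4096·p^2·q + 4096·p^2·q·r + 704·p·q·r^2 + 1024·p^3 - 1024·p^3·r + 256·p^2·r^2 + 768·p·r^3 - 1728·q^3 + 1728·q^3·r - 960·q^2·r^2 - 768·q·r^3

(-8 + 4·p - 4·q)·(-6·q + 8·p - 3 + 6·r)·(9·q - 4·p - 1 + 4·r)·(-8 + 8·r)
= (48·q - 64·p + 24 - 48·r - 24·p·q + 32·p^2 - 12·p + 24·p·r + 24·q^2 - 32·p·q + 12·q - 24·q·r)·(9·q - 4·p - 1 + 4·r)·(-8 + 8·r)    [distributive law]
= (60·q - 76·p + 24 - 48·r - 56·p·q + 32·p^2 + 24·p·r + 24·q^2 - 24·q·r)·(9·q - 4·p - 1 + 4·r)·(-8 + 8·r)    [combine like terms]
= (540·q^2 - 240·p·q - 60·q + 240·q·r - 684·p·q + 304·p^2 + 76·p - 304·p·r + 216·q - 96·p - 24 + 96·r - 432·q·r + 192·p·r + 48·r - 192·r^2 - 504·p·q^2 + 224·p^2·q + 56·p·q - 224·p·q·r + 288·p^2·q - 128·p^3 - 32·p^2 + 128·p^2·r + 216·p·q·r - 96·p^2·r - 24·p·r + 96·p·r^2 + 216·q^3 - 96·p·q^2 - 24·q^2 + 96·q^2·r - 216·q^2·r + 96·p·q·r + 24·q·r - 96·q·r^2)·(-8 + 8·r)    [distributive law]
= (516·q^2 - 868·p·q + 156·q - 168·q·r + 272·p^2 - 20·p - 136·p·r - 24 + 144·r - 192·r^2 - 600·p·q^2 + 512·p^2·q + 88·p·q·r - 128·p^3 + 32·p^2·r + 96·p·r^2 + 216·q^3 - 120·q^2·r - 96·q·r^2)·(-8 + 8·r)    [combine like terms]
= -4128·q^2 + 4128·q^2·r + 6944·p·q - 6944·p·q·r - 1248·q + 1248·q·r + 1344·q·r - 1344·q·r^2 - 2176·p^2 + 2176·p^2·r + 160·p - 160·p·r + 1088·p·r - 1088·p·r^2 + 192 - 192·r - 1152·r + 1152·r^2 + 1536·r^2 - 1536·r^3 + 4800·p·q^2 - 4800·p·q^2·r - 4096·p^2·q + 4096·p^2·q·r - 704·p·q·r + 704·p·q·r^2 + 1024·p^3 - 1024·p^3·r - 256·p^2·r + 256·p^2·r^2 - 768·p·r^2 + 768·p·r^3 - 1728·q^3 + 1728·q^3·r + 960·q^2·r - 960·q^2·r^2 + 768·q·r^2 - 768·q·r^3    [distributive law]
= -4128·q^2 + 5088·q^2·r + 6944·p·q - 7648·p·q·r - 1248·q + 2592·q·r - 576·q·r^2 - 2176·p^2 + 1920·p^2·r + 160·p + 928·p·r - 1856·p·r^2 + 192 - 1344·r + 2688·r^2 - 1536·r^3 + 4800·p·q^2 - 4800·p·q^2·r - 4096·p^2·q + 4096·p^2·q·r + 704·p·q·r^2 + 1024·p^3 - 1024·p^3·r + 256·p^2·r^2 + 768·p·r^3 - 1728·q^3 + 1728·q^3·r - 960·q^2·r^2 - 768·q·r^3    [combine like terms]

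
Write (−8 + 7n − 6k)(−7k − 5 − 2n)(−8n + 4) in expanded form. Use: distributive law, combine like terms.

(−8 + 7n − 6k)(−7k − 5 − 2n)(−8n + 4)
= (56k + 40 + 16n − 49kn − 35n − 14n² + 42k² + 30k + 12kn)(−8n + 4)    [distributive law]
= (86k + 40 − 19n − 37kn − 14n² + 42k²)(−8n + 4)    [combine like terms]
= −688kn + 344k − 320n + 160 + 152n² − 76n + 296kn² − 148kn + 112n³ − 56n² − 336k²n + 168k²    [distributive law]
= −836kn + 344k − 396n + 160 + 96n² + 296kn² + 112n³ − 336k²n + 168k²    [combine like terms]

−836kn + 344k − 396n + 160 + 96n² + 296kn² + 112n³ − 336k²n + 168k²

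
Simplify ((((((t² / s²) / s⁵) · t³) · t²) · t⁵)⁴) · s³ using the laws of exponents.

((((((t² / s²) / s⁵) · t³) · t²) · t⁵)⁴) · s³
= ((((((t² / s²) / s⁵) · t³) · t²)⁴) · ((t⁵)⁴)) · s³    [power of a product]
= ((((((t² / s²) / s⁵) · t³)⁴) · ((t²)⁴)) · ((t⁵)⁴)) · s³    [power of a product]
= ((((((t² / s²) / s⁵)⁴) · ((t³)⁴)) · ((t²)⁴)) · ((t⁵)⁴)) · s³    [power of a product]
= ((((((t² / s²)⁴) / ((s⁵)⁴)) · ((t³)⁴)) · ((t²)⁴)) · ((t⁵)⁴)) · s³    [power of a quotient]
= (((((((t²)⁴) / ((s²)⁴)) / ((s⁵)⁴)) · ((t³)⁴)) · ((t²)⁴)) · ((t⁵)⁴)) · s³    [power of a quotient]
= (((((t⁸ / ((s²)⁴)) / ((s⁵)⁴)) · ((t³)⁴)) · ((t²)⁴)) · ((t⁵)⁴)) · s³    [power of a power]
= (((((t⁸ / s⁸) / ((s⁵)⁴)) · ((t³)⁴)) · ((t²)⁴)) · ((t⁵)⁴)) · s³    [power of a power]
= (((((t⁸ / s⁸) / s²⁰) · ((t³)⁴)) · ((t²)⁴)) · ((t⁵)⁴)) · s³    [power of a power]
= (((((t⁸ / s⁸) / s²⁰) · t¹²) · ((t²)⁴)) · ((t⁵)⁴)) · s³    [power of a power]
= (((((t⁸ / s⁸) / s²⁰) · t¹²) · t⁸) · ((t⁵)⁴)) · s³    [power of a power]
= (((((t⁸ / s⁸) / s²⁰) · t¹²) · t⁸) · t²⁰) · s³    [power of a power]
= s⁻²⁵t⁴⁸    [quotient of powers; product of powers]

s⁻²⁵t⁴⁸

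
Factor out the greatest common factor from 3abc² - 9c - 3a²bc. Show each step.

3c(abc - 3 - a²b)

3abc² - 9c - 3a²bc
= 3(abc² - 3c - a²bc)    [factor out 3]
= 3c(abc - 3 - a²b)    [factor out c]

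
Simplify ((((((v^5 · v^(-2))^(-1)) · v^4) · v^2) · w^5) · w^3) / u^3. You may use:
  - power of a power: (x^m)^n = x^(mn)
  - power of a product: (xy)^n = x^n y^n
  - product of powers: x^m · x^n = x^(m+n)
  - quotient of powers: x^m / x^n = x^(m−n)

u^(-3)v^3w^8

((((((v^5 · v^(-2))^(-1)) · v^4) · v^2) · w^5) · w^3) / u^3
= (((((((v^5)^(-1)) · ((v^(-2))^(-1))) · v^4) · v^2) · w^5) · w^3) / u^3    [power of a product]
= (((((v^(-5) · ((v^(-2))^(-1))) · v^4) · v^2) · w^5) · w^3) / u^3    [power of a power]
= (((((v^(-5) · v^2) · v^4) · v^2) · w^5) · w^3) / u^3    [power of a power]
= ((((v^(-3) · v^4) · v^2) · w^5) · w^3) / u^3    [product of powers]
= (((v · v^2) · w^5) · w^3) / u^3    [product of powers]
= ((v^3 · w^5) · w^3) / u^3    [product of powers]
= u^(-3)v^3w^8    [quotient of powers; product of powers]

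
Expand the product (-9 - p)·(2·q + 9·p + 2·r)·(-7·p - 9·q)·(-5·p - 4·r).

-4275·p^2·q - 4230·p·q·r - 810·p·q^2 - 648·q^2·r - 2835·p^3 - 2898·p^2·r - 504·p·r^2 - 648·q·r^2 - 475·p^3·q - 470·p^2·q·r - 90·p^2·q^2 - 72·p·q^2·r - 315·p^4 - 322·p^3·r - 56·p^2·r^2 - 72·p·q·r^2

(-9 - p)·(2·q + 9·p + 2·r)·(-7·p - 9·q)·(-5·p - 4·r)
= (-18·q - 81·p - 18·r - 2·p·q - 9·p^2 - 2·p·r)·(-7·p - 9·q)·(-5·p - 4·r)    [distributive law]
= (126·p·q + 162·q^2 + 567·p^2 + 729·p·q + 126·p·r + 162·q·r + 14·p^2·q + 18·p·q^2 + 63·p^3 + 81·p^2·q + 14·p^2·r + 18·p·q·r)·(-5·p - 4·r)    [distributive law]
= (855·p·q + 162·q^2 + 567·p^2 + 126·p·r + 162·q·r + 95·p^2·q + 18·p·q^2 + 63·p^3 + 14·p^2·r + 18·p·q·r)·(-5·p - 4·r)    [combine like terms]
= -4275·p^2·q - 3420·p·q·r - 810·p·q^2 - 648·q^2·r - 2835·p^3 - 2268·p^2·r - 630·p^2·r - 504·p·r^2 - 810·p·q·r - 648·q·r^2 - 475·p^3·q - 380·p^2·q·r - 90·p^2·q^2 - 72·p·q^2·r - 315·p^4 - 252·p^3·r - 70·p^3·r - 56·p^2·r^2 - 90·p^2·q·r - 72·p·q·r^2    [distributive law]
= -4275·p^2·q - 4230·p·q·r - 810·p·q^2 - 648·q^2·r - 2835·p^3 - 2898·p^2·r - 504·p·r^2 - 648·q·r^2 - 475·p^3·q - 470·p^2·q·r - 90·p^2·q^2 - 72·p·q^2·r - 315·p^4 - 322·p^3·r - 56·p^2·r^2 - 72·p·q·r^2    [combine like terms]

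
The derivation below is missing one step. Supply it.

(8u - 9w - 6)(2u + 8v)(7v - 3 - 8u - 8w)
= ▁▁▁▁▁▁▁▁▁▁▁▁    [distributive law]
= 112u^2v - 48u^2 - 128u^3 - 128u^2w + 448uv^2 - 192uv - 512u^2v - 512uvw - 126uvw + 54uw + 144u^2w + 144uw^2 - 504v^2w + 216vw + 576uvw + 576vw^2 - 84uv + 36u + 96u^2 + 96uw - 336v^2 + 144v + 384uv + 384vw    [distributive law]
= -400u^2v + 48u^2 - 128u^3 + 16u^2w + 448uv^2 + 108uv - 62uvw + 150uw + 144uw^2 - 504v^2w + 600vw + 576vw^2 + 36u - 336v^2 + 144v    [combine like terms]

By distributive law:

(16u^2 + 64uv - 18uw - 72vw - 12u - 48v)(7v - 3 - 8u - 8w)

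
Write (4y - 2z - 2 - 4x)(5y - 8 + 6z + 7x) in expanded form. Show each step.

(4y - 2z - 2 - 4x)(5y - 8 + 6z + 7x)
= 20y^2 - 32y + 24yz + 28xy - 10yz + 16z - 12z^2 - 14xz - 10y + 16 - 12z - 14x - 20xy + 32x - 24xz - 28x^2    [distributive law]
= 20y^2 - 42y + 14yz + 8xy + 4z - 12z^2 - 38xz + 16 + 18x - 28x^2    [combine like terms]

20y^2 - 42y + 14yz + 8xy + 4z - 12z^2 - 38xz + 16 + 18x - 28x^2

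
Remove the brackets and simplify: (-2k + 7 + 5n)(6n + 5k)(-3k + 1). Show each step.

(-2k + 7 + 5n)(6n + 5k)(-3k + 1)
= (-12kn - 10k^2 + 42n + 35k + 30n^2 + 25kn)(-3k + 1)    [distributive law]
= (13kn - 10k^2 + 42n + 35k + 30n^2)(-3k + 1)    [combine like terms]
= -39k^2n + 13kn + 30k^3 - 10k^2 - 126kn + 42n - 105k^2 + 35k - 90kn^2 + 30n^2    [distributive law]
= -39k^2n - 113kn + 30k^3 - 115k^2 + 42n + 35k - 90kn^2 + 30n^2    [combine like terms]

-39k^2n - 113kn + 30k^3 - 115k^2 + 42n + 35k - 90kn^2 + 30n^2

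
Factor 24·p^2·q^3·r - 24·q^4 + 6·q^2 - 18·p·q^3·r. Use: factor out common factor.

6·q^2(4·p^2·q·r - 4·q^2 + 1 - 3·p·q·r)

24·p^2·q^3·r - 24·q^4 + 6·q^2 - 18·p·q^3·r
= 6(4·p^2·q^3·r - 4·q^4 + q^2 - 3·p·q^3·r)    [factor out 6]
= 6·q^2(4·p^2·q·r - 4·q^2 + 1 - 3·p·q·r)    [factor out q^2]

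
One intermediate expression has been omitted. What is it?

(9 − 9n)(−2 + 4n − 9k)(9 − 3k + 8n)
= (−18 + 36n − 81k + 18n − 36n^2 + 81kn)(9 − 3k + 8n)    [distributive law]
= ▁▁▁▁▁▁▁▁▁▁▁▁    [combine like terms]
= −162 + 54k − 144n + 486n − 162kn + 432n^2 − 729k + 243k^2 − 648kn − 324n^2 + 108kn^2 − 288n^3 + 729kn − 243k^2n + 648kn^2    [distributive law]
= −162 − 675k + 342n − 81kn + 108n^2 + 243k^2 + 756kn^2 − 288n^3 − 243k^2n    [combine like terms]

After combine like terms, the bracketed line is:

(−18 + 54n − 81k − 36n^2 + 81kn)(9 − 3k + 8n)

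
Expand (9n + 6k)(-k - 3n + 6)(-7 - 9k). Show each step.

(9n + 6k)(-k - 3n + 6)(-7 - 9k)
= (-9kn - 27n^2 + 54n - 6k^2 - 18kn + 36k)(-7 - 9k)    [distributive law]
= (-27kn - 27n^2 + 54n - 6k^2 + 36k)(-7 - 9k)    [combine like terms]
= 189kn + 243k^2n + 189n^2 + 243kn^2 - 378n - 486kn + 42k^2 + 54k^3 - 252k - 324k^2    [distributive law]
= -297kn + 243k^2n + 189n^2 + 243kn^2 - 378n - 282k^2 + 54k^3 - 252k    [combine like terms]

-297kn + 243k^2n + 189n^2 + 243kn^2 - 378n - 282k^2 + 54k^3 - 252k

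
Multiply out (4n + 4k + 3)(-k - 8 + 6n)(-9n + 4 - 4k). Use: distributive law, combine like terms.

(4n + 4k + 3)(-k - 8 + 6n)(-9n + 4 - 4k)
= (-4kn - 32n + 24n^2 - 4k^2 - 32k + 24kn - 3k - 24 + 18n)(-9n + 4 - 4k)    [distributive law]
= (20kn - 14n + 24n^2 - 4k^2 - 35k - 24)(-9n + 4 - 4k)    [combine like terms]
= -180kn^2 + 80kn - 80k^2n + 126n^2 - 56n + 56kn - 216n^3 + 96n^2 - 96kn^2 + 36k^2n - 16k^2 + 16k^3 + 315kn - 140k + 140k^2 + 216n - 96 + 96k    [distributive law]
= -276kn^2 + 451kn - 44k^2n + 222n^2 + 160n - 216n^3 + 124k^2 + 16k^3 - 44k - 96    [combine like terms]

-276kn^2 + 451kn - 44k^2n + 222n^2 + 160n - 216n^3 + 124k^2 + 16k^3 - 44k - 96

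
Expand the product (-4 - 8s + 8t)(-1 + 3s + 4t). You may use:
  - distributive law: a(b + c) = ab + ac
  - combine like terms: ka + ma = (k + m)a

(-4 - 8s + 8t)(-1 + 3s + 4t)
= 4 - 12s - 16t + 8s - 24s^2 - 32st - 8t + 24st + 32t^2    [distributive law]
= 4 - 4s - 24t - 24s^2 - 8st + 32t^2    [combine like terms]

4 - 4s - 24t - 24s^2 - 8st + 32t^2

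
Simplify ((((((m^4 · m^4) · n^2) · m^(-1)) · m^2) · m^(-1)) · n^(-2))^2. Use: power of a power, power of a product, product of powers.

((((((m^4 · m^4) · n^2) · m^(-1)) · m^2) · m^(-1)) · n^(-2))^2
= ((((((m^4 · m^4) · n^2) · m^(-1)) · m^2) · m^(-1))^2) · ((n^(-2))^2)    [power of a product]
= ((((((m^4 · m^4) · n^2) · m^(-1)) · m^2)^2) · ((m^(-1))^2)) · ((n^(-2))^2)    [power of a product]
= ((((((m^4 · m^4) · n^2) · m^(-1))^2) · ((m^2)^2)) · ((m^(-1))^2)) · ((n^(-2))^2)    [power of a product]
= ((((((m^4 · m^4) · n^2)^2) · ((m^(-1))^2)) · ((m^2)^2)) · ((m^(-1))^2)) · ((n^(-2))^2)    [power of a product]
= ((((((m^4 · m^4)^2) · ((n^2)^2)) · ((m^(-1))^2)) · ((m^2)^2)) · ((m^(-1))^2)) · ((n^(-2))^2)    [power of a product]
= (((((((m^4)^2) · ((m^4)^2)) · ((n^2)^2)) · ((m^(-1))^2)) · ((m^2)^2)) · ((m^(-1))^2)) · ((n^(-2))^2)    [power of a product]
= (((((m^8 · ((m^4)^2)) · ((n^2)^2)) · ((m^(-1))^2)) · ((m^2)^2)) · ((m^(-1))^2)) · ((n^(-2))^2)    [power of a power]
= (((((m^8 · m^8) · ((n^2)^2)) · ((m^(-1))^2)) · ((m^2)^2)) · ((m^(-1))^2)) · ((n^(-2))^2)    [power of a power]
= ((((m^16 · ((n^2)^2)) · ((m^(-1))^2)) · ((m^2)^2)) · ((m^(-1))^2)) · ((n^(-2))^2)    [product of powers]
= ((((m^16 · n^4) · ((m^(-1))^2)) · ((m^2)^2)) · ((m^(-1))^2)) · ((n^(-2))^2)    [power of a power]
= ((((m^16 · n^4) · m^(-2)) · ((m^2)^2)) · ((m^(-1))^2)) · ((n^(-2))^2)    [power of a power]
= ((((m^16 · n^4) · m^(-2)) · m^4) · ((m^(-1))^2)) · ((n^(-2))^2)    [power of a power]
= ((((m^16 · n^4) · m^(-2)) · m^4) · m^(-2)) · ((n^(-2))^2)    [power of a power]
= ((((m^16 · n^4) · m^(-2)) · m^4) · m^(-2)) · n^(-4)    [power of a power]
= m^16    [product of powers]

m^16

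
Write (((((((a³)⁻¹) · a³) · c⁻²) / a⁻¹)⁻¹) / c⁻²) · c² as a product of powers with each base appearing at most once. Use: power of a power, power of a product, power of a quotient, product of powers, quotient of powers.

(((((((a³)⁻¹) · a³) · c⁻²) / a⁻¹)⁻¹) / c⁻²) · c²
= (((((((a³)⁻¹) · a³) · c⁻²)⁻¹) / ((a⁻¹)⁻¹)) / c⁻²) · c²    [power of a quotient]
= (((((((a³)⁻¹) · a³)⁻¹) · ((c⁻²)⁻¹)) / ((a⁻¹)⁻¹)) / c⁻²) · c²    [power of a product]
= (((((((a³)⁻¹)⁻¹) · ((a³)⁻¹)) · ((c⁻²)⁻¹)) / ((a⁻¹)⁻¹)) / c⁻²) · c²    [power of a product]
= ((((((a³)¹) · ((a³)⁻¹)) · ((c⁻²)⁻¹)) / ((a⁻¹)⁻¹)) / c⁻²) · c²    [power of a power]
= ((((a³ · ((a³)⁻¹)) · ((c⁻²)⁻¹)) / ((a⁻¹)⁻¹)) / c⁻²) · c²    [power of a power]
= ((((a³ · a⁻³) · ((c⁻²)⁻¹)) / ((a⁻¹)⁻¹)) / c⁻²) · c²    [power of a power]
= (((a⁰ · ((c⁻²)⁻¹)) / ((a⁻¹)⁻¹)) / c⁻²) · c²    [product of powers]
= (((a⁰ · c²) / ((a⁻¹)⁻¹)) / c⁻²) · c²    [power of a power]
= (((a⁰ · c²) / a) / c⁻²) · c²    [power of a power]
= a⁻¹c⁶    [quotient of powers; product of powers]

a⁻¹c⁶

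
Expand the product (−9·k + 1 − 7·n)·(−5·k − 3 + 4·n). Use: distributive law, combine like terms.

45·k^2 + 22·k − k·n − 3 + 25·n − 28·n^2

(−9·k + 1 − 7·n)·(−5·k − 3 + 4·n)
= 45·k^2 + 27·k − 36·k·n − 5·k − 3 + 4·n + 35·k·n + 21·n − 28·n^2    [distributive law]
= 45·k^2 + 22·k − k·n − 3 + 25·n − 28·n^2    [combine like terms]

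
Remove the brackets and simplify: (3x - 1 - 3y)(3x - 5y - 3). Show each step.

(3x - 1 - 3y)(3x - 5y - 3)
= 9x^2 - 15xy - 9x - 3x + 5y + 3 - 9xy + 15y^2 + 9y    [distributive law]
= 9x^2 - 24xy - 12x + 14y + 3 + 15y^2    [combine like terms]

9x^2 - 24xy - 12x + 14y + 3 + 15y^2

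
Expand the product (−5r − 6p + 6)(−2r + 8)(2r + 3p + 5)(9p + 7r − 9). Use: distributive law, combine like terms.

558pr^3 + 140r^4 − 558r^3 + 738p^2r^2 − 2316pr^2 − 662r^2 − 3060p^2r − 420pr + 3156r + 324p^3r − 1296p^3 + 432p^2 + 3024p − 2160

(−5r − 6p + 6)(−2r + 8)(2r + 3p + 5)(9p + 7r − 9)
= (10r^2 − 40r + 12pr − 48p − 12r + 48)(2r + 3p + 5)(9p + 7r − 9)    [distributive law]
= (10r^2 − 52r + 12pr − 48p + 48)(2r + 3p + 5)(9p + 7r − 9)    [combine like terms]
= (20r^3 + 30pr^2 + 50r^2 − 104r^2 − 156pr − 260r + 24pr^2 + 36p^2r + 60pr − 96pr − 144p^2 − 240p + 96r + 144p + 240)(9p + 7r − 9)    [distributive law]
= (20r^3 + 54pr^2 − 54r^2 − 192pr − 164r + 36p^2r − 144p^2 − 96p + 240)(9p + 7r − 9)    [combine like terms]
= 180pr^3 + 140r^4 − 180r^3 + 486p^2r^2 + 378pr^3 − 486pr^2 − 486pr^2 − 378r^3 + 486r^2 − 1728p^2r − 1344pr^2 + 1728pr − 1476pr − 1148r^2 + 1476r + 324p^3r + 252p^2r^2 − 324p^2r − 1296p^3 − 1008p^2r + 1296p^2 − 864p^2 − 672pr + 864p + 2160p + 1680r − 2160    [distributive law]
= 558pr^3 + 140r^4 − 558r^3 + 738p^2r^2 − 2316pr^2 − 662r^2 − 3060p^2r − 420pr + 3156r + 324p^3r − 1296p^3 + 432p^2 + 3024p − 2160    [combine like terms]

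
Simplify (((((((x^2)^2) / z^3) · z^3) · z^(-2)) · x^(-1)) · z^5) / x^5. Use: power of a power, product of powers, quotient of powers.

x^(-2)z^3

(((((((x^2)^2) / z^3) · z^3) · z^(-2)) · x^(-1)) · z^5) / x^5
= (((((x^4 / z^3) · z^3) · z^(-2)) · x^(-1)) · z^5) / x^5    [power of a power]
= x^(-2)z^3    [quotient of powers; product of powers]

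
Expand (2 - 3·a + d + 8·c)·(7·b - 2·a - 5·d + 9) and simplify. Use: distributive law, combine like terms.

14·b - 31·a - d + 18 - 21·a·b + 6·a^2 + 13·a·d + 7·b·d - 5·d^2 + 56·b·c - 16·a·c - 40·c·d + 72·c

(2 - 3·a + d + 8·c)·(7·b - 2·a - 5·d + 9)
= 14·b - 4·a - 10·d + 18 - 21·a·b + 6·a^2 + 15·a·d - 27·a + 7·b·d - 2·a·d - 5·d^2 + 9·d + 56·b·c - 16·a·c - 40·c·d + 72·c    [distributive law]
= 14·b - 31·a - d + 18 - 21·a·b + 6·a^2 + 13·a·d + 7·b·d - 5·d^2 + 56·b·c - 16·a·c - 40·c·d + 72·c    [combine like terms]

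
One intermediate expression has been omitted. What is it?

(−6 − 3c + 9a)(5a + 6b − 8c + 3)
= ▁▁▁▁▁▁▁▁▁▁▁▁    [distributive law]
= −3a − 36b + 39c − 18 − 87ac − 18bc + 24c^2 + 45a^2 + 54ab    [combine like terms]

Applying distributive law to the line above:

−30a − 36b + 48c − 18 − 15ac − 18bc + 24c^2 − 9c + 45a^2 + 54ab − 72ac + 27a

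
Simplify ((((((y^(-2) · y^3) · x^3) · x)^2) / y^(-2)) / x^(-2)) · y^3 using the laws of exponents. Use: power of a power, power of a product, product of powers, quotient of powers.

x^10y^7

((((((y^(-2) · y^3) · x^3) · x)^2) / y^(-2)) / x^(-2)) · y^3
= ((((((y^(-2) · y^3) · x^3)^2) · (x^2)) / y^(-2)) / x^(-2)) · y^3    [power of a product]
= ((((((y^(-2) · y^3)^2) · ((x^3)^2)) · (x^2)) / y^(-2)) / x^(-2)) · y^3    [power of a product]
= (((((((y^(-2))^2) · ((y^3)^2)) · ((x^3)^2)) · (x^2)) / y^(-2)) / x^(-2)) · y^3    [power of a product]
= (((((y^(-4) · ((y^3)^2)) · ((x^3)^2)) · (x^2)) / y^(-2)) / x^(-2)) · y^3    [power of a power]
= (((((y^(-4) · y^6) · ((x^3)^2)) · (x^2)) / y^(-2)) / x^(-2)) · y^3    [power of a power]
= ((((y^2 · ((x^3)^2)) · (x^2)) / y^(-2)) / x^(-2)) · y^3    [product of powers]
= ((((y^2 · x^6) · (x^2)) / y^(-2)) / x^(-2)) · y^3    [power of a power]
= x^10y^7    [quotient of powers; product of powers]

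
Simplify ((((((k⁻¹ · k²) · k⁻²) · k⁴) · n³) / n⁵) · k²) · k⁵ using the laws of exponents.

((((((k⁻¹ · k²) · k⁻²) · k⁴) · n³) / n⁵) · k²) · k⁵
= (((((k · k⁻²) · k⁴) · n³) / n⁵) · k²) · k⁵    [product of powers]
= ((((k⁻¹ · k⁴) · n³) / n⁵) · k²) · k⁵    [product of powers]
= (((k³ · n³) / n⁵) · k²) · k⁵    [product of powers]
= k¹⁰n⁻²    [quotient of powers; product of powers]

k¹⁰n⁻²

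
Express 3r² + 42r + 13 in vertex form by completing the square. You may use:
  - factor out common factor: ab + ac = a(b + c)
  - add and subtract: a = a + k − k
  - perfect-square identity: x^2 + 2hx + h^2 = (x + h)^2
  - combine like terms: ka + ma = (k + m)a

3r² + 42r + 13
= 3(r² + 14r) + 13    [factor out 3 from the r-terms]
= 3(r² + 14r + 49 - 49) + 13    [add and subtract 49 inside the bracket]
= 3(r + 7)² - 147 + 13    [perfect-square identity]
= 3(r + 7)² - 134    [combine constants]

3(r + 7)² - 134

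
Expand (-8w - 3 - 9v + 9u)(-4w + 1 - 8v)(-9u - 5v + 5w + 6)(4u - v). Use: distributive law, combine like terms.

-1872u²w² + 1828uvw² - 340v²w² + 640uw³ - 160vw³ + 848uw² - 212vw² - 828u²w + 2827uvw - 655v²w + 36uw - 9vw - 4644u²vw + 520uv²w + 140v³w + 324u² + 339uv - 105v² - 72u + 18v - 2367u²v + 2040uv² - 357v³ - 1800u²v² - 1152uv³ + 360v⁴ + 1296u³w - 324u³ + 2592u³v

(-8w - 3 - 9v + 9u)(-4w + 1 - 8v)(-9u - 5v + 5w + 6)(4u - v)
= (32w² - 8w + 64vw + 12w - 3 + 24v + 36vw - 9v + 72v² - 36uw + 9u - 72uv)(-9u - 5v + 5w + 6)(4u - v)    [distributive law]
= (32w² + 4w + 100vw - 3 + 15v + 72v² - 36uw + 9u - 72uv)(-9u - 5v + 5w + 6)(4u - v)    [combine like terms]
= (-288uw² - 160vw² + 160w³ + 192w² - 36uw - 20vw + 20w² + 24w - 900uvw - 500v²w + 500vw² + 600vw + 27u + 15v - 15w - 18 - 135uv - 75v² + 75vw + 90v - 648uv² - 360v³ + 360v²w + 432v² + 324u²w + 180uvw - 180uw² - 216uw - 81u² - 45uv + 45uw + 54u + 648u²v + 360uv² - 360uvw - 432uv)(4u - v)    [distributive law]
= (-468uw² + 340vw² + 160w³ + 212w² - 207uw + 655vw + 9w - 1080uvw - 140v²w + 81u + 105v - 18 - 612uv + 357v² - 288uv² - 360v³ + 324u²w - 81u² + 648u²v)(4u - v)    [combine like terms]
= -1872u²w² + 468uvw² + 1360uvw² - 340v²w² + 640uw³ - 160vw³ + 848uw² - 212vw² - 828u²w + 207uvw + 2620uvw - 655v²w + 36uw - 9vw - 4320u²vw + 1080uv²w - 560uv²w + 140v³w + 324u² - 81uv + 420uv - 105v² - 72u + 18v - 2448u²v + 612uv² + 1428uv² - 357v³ - 1152u²v² + 288uv³ - 1440uv³ + 360v⁴ + 1296u³w - 324u²vw - 324u³ + 81u²v + 2592u³v - 648u²v²    [distributive law]
= -1872u²w² + 1828uvw² - 340v²w² + 640uw³ - 160vw³ + 848uw² - 212vw² - 828u²w + 2827uvw - 655v²w + 36uw - 9vw - 4644u²vw + 520uv²w + 140v³w + 324u² + 339uv - 105v² - 72u + 18v - 2367u²v + 2040uv² - 357v³ - 1800u²v² - 1152uv³ + 360v⁴ + 1296u³w - 324u³ + 2592u³v    [combine like terms]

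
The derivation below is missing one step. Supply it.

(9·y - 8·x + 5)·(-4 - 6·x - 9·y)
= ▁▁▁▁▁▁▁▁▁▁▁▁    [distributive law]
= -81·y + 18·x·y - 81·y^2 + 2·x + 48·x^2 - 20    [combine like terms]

Applying distributive law to the line above:

-36·y - 54·x·y - 81·y^2 + 32·x + 48·x^2 + 72·x·y - 20 - 30·x - 45·y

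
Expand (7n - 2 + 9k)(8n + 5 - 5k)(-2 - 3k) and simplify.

-112n^2 - 168kn^2 - 38n - 131kn - 111k^2n + 20 - 80k - 75k^2 + 135k^3

(7n - 2 + 9k)(8n + 5 - 5k)(-2 - 3k)
= (56n^2 + 35n - 35kn - 16n - 10 + 10k + 72kn + 45k - 45k^2)(-2 - 3k)    [distributive law]
= (56n^2 + 19n + 37kn - 10 + 55k - 45k^2)(-2 - 3k)    [combine like terms]
= -112n^2 - 168kn^2 - 38n - 57kn - 74kn - 111k^2n + 20 + 30k - 110k - 165k^2 + 90k^2 + 135k^3    [distributive law]
= -112n^2 - 168kn^2 - 38n - 131kn - 111k^2n + 20 - 80k - 75k^2 + 135k^3    [combine like terms]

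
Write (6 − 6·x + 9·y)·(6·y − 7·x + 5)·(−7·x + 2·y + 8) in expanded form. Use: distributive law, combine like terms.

(6 − 6·x + 9·y)·(6·y − 7·x + 5)·(−7·x + 2·y + 8)
= (36·y − 42·x + 30 − 36·x·y + 42·x² − 30·x + 54·y² − 63·x·y + 45·y)·(−7·x + 2·y + 8)    [distributive law]
= (81·y − 72·x + 30 − 99·x·y + 42·x² + 54·y²)·(−7·x + 2·y + 8)    [combine like terms]
= −567·x·y + 162·y² + 648·y + 504·x² − 144·x·y − 576·x − 210·x + 60·y + 240 + 693·x²·y − 198·x·y² − 792·x·y − 294·x³ + 84·x²·y + 336·x² − 378·x·y² + 108·y³ + 432·y²    [distributive law]
= −1503·x·y + 594·y² + 708·y + 840·x² − 786·x + 240 + 777·x²·y − 576·x·y² − 294·x³ + 108·y³    [combine like terms]

−1503·x·y + 594·y² + 708·y + 840·x² − 786·x + 240 + 777·x²·y − 576·x·y² − 294·x³ + 108·y³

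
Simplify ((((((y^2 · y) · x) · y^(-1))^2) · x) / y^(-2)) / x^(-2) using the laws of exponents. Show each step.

x^5y^6

((((((y^2 · y) · x) · y^(-1))^2) · x) / y^(-2)) / x^(-2)
= ((((((y^2 · y) · x)^2) · ((y^(-1))^2)) · x) / y^(-2)) / x^(-2)    [power of a product]
= ((((((y^2 · y)^2) · (x^2)) · ((y^(-1))^2)) · x) / y^(-2)) / x^(-2)    [power of a product]
= (((((((y^2)^2) · (y^2)) · (x^2)) · ((y^(-1))^2)) · x) / y^(-2)) / x^(-2)    [power of a product]
= (((((y^4 · (y^2)) · (x^2)) · ((y^(-1))^2)) · x) / y^(-2)) / x^(-2)    [power of a power]
= ((((y^6 · (x^2)) · ((y^(-1))^2)) · x) / y^(-2)) / x^(-2)    [product of powers]
= ((((y^6 · x^2) · y^(-2)) · x) / y^(-2)) / x^(-2)    [power of a power]
= x^5y^6    [quotient of powers; product of powers]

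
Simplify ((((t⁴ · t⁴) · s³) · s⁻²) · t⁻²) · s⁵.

((((t⁴ · t⁴) · s³) · s⁻²) · t⁻²) · s⁵
= (((t⁸ · s³) · s⁻²) · t⁻²) · s⁵    [product of powers]
= s⁶t⁶    [product of powers]

s⁶t⁶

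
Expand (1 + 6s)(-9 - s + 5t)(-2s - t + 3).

-147s + 24t - 27 + 92s^2 + 135st - 5t^2 + 12s^3 - 54s^2t - 30st^2

(1 + 6s)(-9 - s + 5t)(-2s - t + 3)
= (-9 - s + 5t - 54s - 6s^2 + 30st)(-2s - t + 3)    [distributive law]
= (-9 - 55s + 5t - 6s^2 + 30st)(-2s - t + 3)    [combine like terms]
= 18s + 9t - 27 + 110s^2 + 55st - 165s - 10st - 5t^2 + 15t + 12s^3 + 6s^2t - 18s^2 - 60s^2t - 30st^2 + 90st    [distributive law]
= -147s + 24t - 27 + 92s^2 + 135st - 5t^2 + 12s^3 - 54s^2t - 30st^2    [combine like terms]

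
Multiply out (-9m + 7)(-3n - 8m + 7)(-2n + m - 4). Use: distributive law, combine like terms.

-54mn² - 117m²n + 109mn + 72m³ - 407m² + 525m + 42n² - 14n - 196

(-9m + 7)(-3n - 8m + 7)(-2n + m - 4)
= (27mn + 72m² - 63m - 21n - 56m + 49)(-2n + m - 4)    [distributive law]
= (27mn + 72m² - 119m - 21n + 49)(-2n + m - 4)    [combine like terms]
= -54mn² + 27m²n - 108mn - 144m²n + 72m³ - 288m² + 238mn - 119m² + 476m + 42n² - 21mn + 84n - 98n + 49m - 196    [distributive law]
= -54mn² - 117m²n + 109mn + 72m³ - 407m² + 525m + 42n² - 14n - 196    [combine like terms]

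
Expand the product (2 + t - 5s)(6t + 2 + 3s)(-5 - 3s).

(2 + t - 5s)(6t + 2 + 3s)(-5 - 3s)
= (12t + 4 + 6s + 6t^2 + 2t + 3st - 30st - 10s - 15s^2)(-5 - 3s)    [distributive law]
= (14t + 4 - 4s + 6t^2 - 27st - 15s^2)(-5 - 3s)    [combine like terms]
= -70t - 42st - 20 - 12s + 20s + 12s^2 - 30t^2 - 18st^2 + 135st + 81s^2t + 75s^2 + 45s^3    [distributive law]
= -70t + 93st - 20 + 8s + 87s^2 - 30t^2 - 18st^2 + 81s^2t + 45s^3    [combine like terms]

-70t + 93st - 20 + 8s + 87s^2 - 30t^2 - 18st^2 + 81s^2t + 45s^3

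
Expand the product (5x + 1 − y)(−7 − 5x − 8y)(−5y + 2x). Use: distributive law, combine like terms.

198xy − 80x^2 + 55x^2y − 50x^3 + 191xy^2 + 35y − 14x + 5y^2 − 40y^3

(5x + 1 − y)(−7 − 5x − 8y)(−5y + 2x)
= (−35x − 25x^2 − 40xy − 7 − 5x − 8y + 7y + 5xy + 8y^2)(−5y + 2x)    [distributive law]
= (−40x − 25x^2 − 35xy − 7 − y + 8y^2)(−5y + 2x)    [combine like terms]
= 200xy − 80x^2 + 125x^2y − 50x^3 + 175xy^2 − 70x^2y + 35y − 14x + 5y^2 − 2xy − 40y^3 + 16xy^2    [distributive law]
= 198xy − 80x^2 + 55x^2y − 50x^3 + 191xy^2 + 35y − 14x + 5y^2 − 40y^3    [combine like terms]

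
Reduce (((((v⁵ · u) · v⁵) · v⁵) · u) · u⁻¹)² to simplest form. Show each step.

(((((v⁵ · u) · v⁵) · v⁵) · u) · u⁻¹)²
= (((((v⁵ · u) · v⁵) · v⁵) · u)²) · ((u⁻¹)²)    [power of a product]
= (((((v⁵ · u) · v⁵) · v⁵)²) · (u²)) · ((u⁻¹)²)    [power of a product]
= (((((v⁵ · u) · v⁵)²) · ((v⁵)²)) · (u²)) · ((u⁻¹)²)    [power of a product]
= (((((v⁵ · u)²) · ((v⁵)²)) · ((v⁵)²)) · (u²)) · ((u⁻¹)²)    [power of a product]
= ((((((v⁵)²) · (u²)) · ((v⁵)²)) · ((v⁵)²)) · (u²)) · ((u⁻¹)²)    [power of a product]
= ((((v¹⁰ · (u²)) · ((v⁵)²)) · ((v⁵)²)) · (u²)) · ((u⁻¹)²)    [power of a power]
= ((((v¹⁰ · u²) · v¹⁰) · ((v⁵)²)) · (u²)) · ((u⁻¹)²)    [power of a power]
= ((((v¹⁰ · u²) · v¹⁰) · v¹⁰) · (u²)) · ((u⁻¹)²)    [power of a power]
= ((((v¹⁰ · u²) · v¹⁰) · v¹⁰) · u²) · u⁻²    [power of a power]
= u²v³⁰    [product of powers]

u²v³⁰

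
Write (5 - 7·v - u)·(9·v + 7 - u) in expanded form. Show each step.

(5 - 7·v - u)·(9·v + 7 - u)
= 45·v + 35 - 5·u - 63·v² - 49·v + 7·u·v - 9·u·v - 7·u + u²    [distributive law]
= -4·v + 35 - 12·u - 63·v² - 2·u·v + u²    [combine like terms]

-4·v + 35 - 12·u - 63·v² - 2·u·v + u²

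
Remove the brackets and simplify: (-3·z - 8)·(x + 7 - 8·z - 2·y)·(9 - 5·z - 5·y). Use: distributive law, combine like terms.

(-3·z - 8)·(x + 7 - 8·z - 2·y)·(9 - 5·z - 5·y)
= (-3·x·z - 21·z + 24·z^2 + 6·y·z - 8·x - 56 + 64·z + 16·y)·(9 - 5·z - 5·y)    [distributive law]
= (-3·x·z + 43·z + 24·z^2 + 6·y·z - 8·x - 56 + 16·y)·(9 - 5·z - 5·y)    [combine like terms]
= -27·x·z + 15·x·z^2 + 15·x·y·z + 387·z - 215·z^2 - 215·y·z + 216·z^2 - 120·z^3 - 120·y·z^2 + 54·y·z - 30·y·z^2 - 30·y^2·z - 72·x + 40·x·z + 40·x·y - 504 + 280·z + 280·y + 144·y - 80·y·z - 80·y^2    [distributive law]
= 13·x·z + 15·x·z^2 + 15·x·y·z + 667·z + z^2 - 241·y·z - 120·z^3 - 150·y·z^2 - 30·y^2·z - 72·x + 40·x·y - 504 + 424·y - 80·y^2    [combine like terms]

13·x·z + 15·x·z^2 + 15·x·y·z + 667·z + z^2 - 241·y·z - 120·z^3 - 150·y·z^2 - 30·y^2·z - 72·x + 40·x·y - 504 + 424·y - 80·y^2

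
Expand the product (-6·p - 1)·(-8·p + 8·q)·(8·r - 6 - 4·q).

384·p^2·r - 288·p^2 - 192·p^2·q - 384·p·q·r + 256·p·q + 192·p·q^2 + 64·p·r - 48·p - 64·q·r + 48·q + 32·q^2

(-6·p - 1)·(-8·p + 8·q)·(8·r - 6 - 4·q)
= (48·p^2 - 48·p·q + 8·p - 8·q)·(8·r - 6 - 4·q)    [distributive law]
= 384·p^2·r - 288·p^2 - 192·p^2·q - 384·p·q·r + 288·p·q + 192·p·q^2 + 64·p·r - 48·p - 32·p·q - 64·q·r + 48·q + 32·q^2    [distributive law]
= 384·p^2·r - 288·p^2 - 192·p^2·q - 384·p·q·r + 256·p·q + 192·p·q^2 + 64·p·r - 48·p - 64·q·r + 48·q + 32·q^2    [combine like terms]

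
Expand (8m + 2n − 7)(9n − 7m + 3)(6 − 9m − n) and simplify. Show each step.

(8m + 2n − 7)(9n − 7m + 3)(6 − 9m − n)
= (72mn − 56m^2 + 24m + 18n^2 − 14mn + 6n − 63n + 49m − 21)(6 − 9m − n)    [distributive law]
= (58mn − 56m^2 + 73m + 18n^2 − 57n − 21)(6 − 9m − n)    [combine like terms]
= 348mn − 522m^2n − 58mn^2 − 336m^2 + 504m^3 + 56m^2n + 438m − 657m^2 − 73mn + 108n^2 − 162mn^2 − 18n^3 − 342n + 513mn + 57n^2 − 126 + 189m + 21n    [distributive law]
= 788mn − 466m^2n − 220mn^2 − 993m^2 + 504m^3 + 627m + 165n^2 − 18n^3 − 321n − 126    [combine like terms]

788mn − 466m^2n − 220mn^2 − 993m^2 + 504m^3 + 627m + 165n^2 − 18n^3 − 321n − 126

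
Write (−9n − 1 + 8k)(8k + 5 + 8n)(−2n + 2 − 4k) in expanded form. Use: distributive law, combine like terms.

(−9n − 1 + 8k)(8k + 5 + 8n)(−2n + 2 − 4k)
= (−72kn − 45n − 72n² − 8k − 5 − 8n + 64k² + 40k + 64kn)(−2n + 2 − 4k)    [distributive law]
= (−8kn − 53n − 72n² + 32k − 5 + 64k²)(−2n + 2 − 4k)    [combine like terms]
= 16kn² − 16kn + 32k²n + 106n² − 106n + 212kn + 144n³ − 144n² + 288kn² − 64kn + 64k − 128k² + 10n − 10 + 20k − 128k²n + 128k² − 256k³    [distributive law]
= 304kn² + 132kn − 96k²n − 38n² − 96n + 144n³ + 84k − 10 − 256k³    [combine like terms]

304kn² + 132kn − 96k²n − 38n² − 96n + 144n³ + 84k − 10 − 256k³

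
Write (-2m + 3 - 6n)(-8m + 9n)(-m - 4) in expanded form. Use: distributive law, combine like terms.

(-2m + 3 - 6n)(-8m + 9n)(-m - 4)
= (16m^2 - 18mn - 24m + 27n + 48mn - 54n^2)(-m - 4)    [distributive law]
= (16m^2 + 30mn - 24m + 27n - 54n^2)(-m - 4)    [combine like terms]
= -16m^3 - 64m^2 - 30m^2n - 120mn + 24m^2 + 96m - 27mn - 108n + 54mn^2 + 216n^2    [distributive law]
= -16m^3 - 40m^2 - 30m^2n - 147mn + 96m - 108n + 54mn^2 + 216n^2    [combine like terms]

-16m^3 - 40m^2 - 30m^2n - 147mn + 96m - 108n + 54mn^2 + 216n^2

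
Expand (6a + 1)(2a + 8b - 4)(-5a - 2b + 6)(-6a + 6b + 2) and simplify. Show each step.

360a^4 + 1224a^3b - 1212a^3 - 1008a^2b^2 - 1188a^2b + 1036a^2 - 576ab^3 + 1656ab^2 - 424ab - 80a - 96b^3 + 304b^2 - 32b - 48

(6a + 1)(2a + 8b - 4)(-5a - 2b + 6)(-6a + 6b + 2)
= (12a^2 + 48ab - 24a + 2a + 8b - 4)(-5a - 2b + 6)(-6a + 6b + 2)    [distributive law]
= (12a^2 + 48ab - 22a + 8b - 4)(-5a - 2b + 6)(-6a + 6b + 2)    [combine like terms]
= (-60a^3 - 24a^2b + 72a^2 - 240a^2b - 96ab^2 + 288ab + 110a^2 + 44ab - 132a - 40ab - 16b^2 + 48b + 20a + 8b - 24)(-6a + 6b + 2)    [distributive law]
= (-60a^3 - 264a^2b + 182a^2 - 96ab^2 + 292ab - 112a - 16b^2 + 56b - 24)(-6a + 6b + 2)    [combine like terms]
= 360a^4 - 360a^3b - 120a^3 + 1584a^3b - 1584a^2b^2 - 528a^2b - 1092a^3 + 1092a^2b + 364a^2 + 576a^2b^2 - 576ab^3 - 192ab^2 - 1752a^2b + 1752ab^2 + 584ab + 672a^2 - 672ab - 224a + 96ab^2 - 96b^3 - 32b^2 - 336ab + 336b^2 + 112b + 144a - 144b - 48    [distributive law]
= 360a^4 + 1224a^3b - 1212a^3 - 1008a^2b^2 - 1188a^2b + 1036a^2 - 576ab^3 + 1656ab^2 - 424ab - 80a - 96b^3 + 304b^2 - 32b - 48    [combine like terms]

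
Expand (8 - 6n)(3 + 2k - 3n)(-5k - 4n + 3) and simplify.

-72k - 222n + 72 - 80k^2 + 110kn + 222n^2 + 60k^2n - 42kn^2 - 72n^3

(8 - 6n)(3 + 2k - 3n)(-5k - 4n + 3)
= (24 + 16k - 24n - 18n - 12kn + 18n^2)(-5k - 4n + 3)    [distributive law]
= (24 + 16k - 42n - 12kn + 18n^2)(-5k - 4n + 3)    [combine like terms]
= -120k - 96n + 72 - 80k^2 - 64kn + 48k + 210kn + 168n^2 - 126n + 60k^2n + 48kn^2 - 36kn - 90kn^2 - 72n^3 + 54n^2    [distributive law]
= -72k - 222n + 72 - 80k^2 + 110kn + 222n^2 + 60k^2n - 42kn^2 - 72n^3    [combine like terms]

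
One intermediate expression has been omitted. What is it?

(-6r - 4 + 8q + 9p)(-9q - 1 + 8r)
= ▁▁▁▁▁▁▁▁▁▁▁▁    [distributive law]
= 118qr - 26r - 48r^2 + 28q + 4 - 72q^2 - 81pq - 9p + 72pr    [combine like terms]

After distributive law, the bracketed line is:

54qr + 6r - 48r^2 + 36q + 4 - 32r - 72q^2 - 8q + 64qr - 81pq - 9p + 72pr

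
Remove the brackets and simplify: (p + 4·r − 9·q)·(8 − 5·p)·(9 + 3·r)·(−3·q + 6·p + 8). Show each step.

−864·p·q + 72·p² + 576·p + 252·p·q·r − 1056·p²·r + 480·p·r + 2565·p²·q − 270·p³ + 855·p²·q·r − 90·p³·r − 2592·q·r + 2304·r − 288·q·r² + 96·p·r² + 768·r² + 180·p·q·r² − 360·p²·r² + 1944·q² − 5184·q + 648·q²·r − 1215·p·q² − 405·p·q²·r

(p + 4·r − 9·q)·(8 − 5·p)·(9 + 3·r)·(−3·q + 6·p + 8)
= (8·p − 5·p² + 32·r − 20·p·r − 72·q + 45·p·q)·(9 + 3·r)·(−3·q + 6·p + 8)    [distributive law]
= (72·p + 24·p·r − 45·p² − 15·p²·r + 288·r + 96·r² − 180·p·r − 60·p·r² − 648·q − 216·q·r + 405·p·q + 135·p·q·r)·(−3·q + 6·p + 8)    [distributive law]
= (72·p − 156·p·r − 45·p² − 15·p²·r + 288·r + 96·r² − 60·p·r² − 648·q − 216·q·r + 405·p·q + 135·p·q·r)·(−3·q + 6·p + 8)    [combine like terms]
= −216·p·q + 432·p² + 576·p + 468·p·q·r − 936·p²·r − 1248·p·r + 135·p²·q − 270·p³ − 360·p² + 45·p²·q·r − 90·p³·r − 120·p²·r − 864·q·r + 1728·p·r + 2304·r − 288·q·r² + 576·p·r² + 768·r² + 180·p·q·r² − 360·p²·r² − 480·p·r² + 1944·q² − 3888·p·q − 5184·q + 648·q²·r − 1296·p·q·r − 1728·q·r − 1215·p·q² + 2430·p²·q + 3240·p·q − 405·p·q²·r + 810·p²·q·r + 1080·p·q·r    [distributive law]
= −864·p·q + 72·p² + 576·p + 252·p·q·r − 1056·p²·r + 480·p·r + 2565·p²·q − 270·p³ + 855·p²·q·r − 90·p³·r − 2592·q·r + 2304·r − 288·q·r² + 96·p·r² + 768·r² + 180·p·q·r² − 360·p²·r² + 1944·q² − 5184·q + 648·q²·r − 1215·p·q² − 405·p·q²·r    [combine like terms]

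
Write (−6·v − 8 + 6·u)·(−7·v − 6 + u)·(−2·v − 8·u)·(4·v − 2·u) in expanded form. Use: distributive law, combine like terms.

−336·v^4 − 792·u·v^3 + 1968·u^2·v^2 − 736·v^3 − 2224·u·v^2 + 2704·u^2·v − 936·u^3·v − 384·v^2 − 1344·u·v + 768·u^2 − 704·u^3 + 96·u^4

(−6·v − 8 + 6·u)·(−7·v − 6 + u)·(−2·v − 8·u)·(4·v − 2·u)
= (42·v^2 + 36·v − 6·u·v + 56·v + 48 − 8·u − 42·u·v − 36·u + 6·u^2)·(−2·v − 8·u)·(4·v − 2·u)    [distributive law]
= (42·v^2 + 92·v − 48·u·v + 48 − 44·u + 6·u^2)·(−2·v − 8·u)·(4·v − 2·u)    [combine like terms]
= (−84·v^3 − 336·u·v^2 − 184·v^2 − 736·u·v + 96·u·v^2 + 384·u^2·v − 96·v − 384·u + 88·u·v + 352·u^2 − 12·u^2·v − 48·u^3)·(4·v − 2·u)    [distributive law]
= (−84·v^3 − 240·u·v^2 − 184·v^2 − 648·u·v + 372·u^2·v − 96·v − 384·u + 352·u^2 − 48·u^3)·(4·v − 2·u)    [combine like terms]
= −336·v^4 + 168·u·v^3 − 960·u·v^3 + 480·u^2·v^2 − 736·v^3 + 368·u·v^2 − 2592·u·v^2 + 1296·u^2·v + 1488·u^2·v^2 − 744·u^3·v − 384·v^2 + 192·u·v − 1536·u·v + 768·u^2 + 1408·u^2·v − 704·u^3 − 192·u^3·v + 96·u^4    [distributive law]
= −336·v^4 − 792·u·v^3 + 1968·u^2·v^2 − 736·v^3 − 2224·u·v^2 + 2704·u^2·v − 936·u^3·v − 384·v^2 − 1344·u·v + 768·u^2 − 704·u^3 + 96·u^4    [combine like terms]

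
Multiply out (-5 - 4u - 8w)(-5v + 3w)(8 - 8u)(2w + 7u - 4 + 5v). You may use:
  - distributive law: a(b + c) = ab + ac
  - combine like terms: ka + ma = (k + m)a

-1480vw + 1560uv - 800v + 1000v² + 3560uvw + 360u²v - 200uv² + 528w² - 936uw + 480w - 2064uw² - 216u²w - 2080u²vw - 1120u³v - 800u²v² + 1536u²w² + 672u³w - 320vw² + 1600v²w + 320uvw² - 1600uv²w - 384w³ + 384uw³

(-5 - 4u - 8w)(-5v + 3w)(8 - 8u)(2w + 7u - 4 + 5v)
= (25v - 15w + 20uv - 12uw + 40vw - 24w²)(8 - 8u)(2w + 7u - 4 + 5v)    [distributive law]
= (200v - 200uv - 120w + 120uw + 160uv - 160u²v - 96uw + 96u²w + 320vw - 320uvw - 192w² + 192uw²)(2w + 7u - 4 + 5v)    [distributive law]
= (200v - 40uv - 120w + 24uw - 160u²v + 96u²w + 320vw - 320uvw - 192w² + 192uw²)(2w + 7u - 4 + 5v)    [combine like terms]
= 400vw + 1400uv - 800v + 1000v² - 80uvw - 280u²v + 160uv - 200uv² - 240w² - 840uw + 480w - 600vw + 48uw² + 168u²w - 96uw + 120uvw - 320u²vw - 1120u³v + 640u²v - 800u²v² + 192u²w² + 672u³w - 384u²w + 480u²vw + 640vw² + 2240uvw - 1280vw + 1600v²w - 640uvw² - 2240u²vw + 1280uvw - 1600uv²w - 384w³ - 1344uw² + 768w² - 960vw² + 384uw³ + 1344u²w² - 768uw² + 960uvw²    [distributive law]
= -1480vw + 1560uv - 800v + 1000v² + 3560uvw + 360u²v - 200uv² + 528w² - 936uw + 480w - 2064uw² - 216u²w - 2080u²vw - 1120u³v - 800u²v² + 1536u²w² + 672u³w - 320vw² + 1600v²w + 320uvw² - 1600uv²w - 384w³ + 384uw³    [combine like terms]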